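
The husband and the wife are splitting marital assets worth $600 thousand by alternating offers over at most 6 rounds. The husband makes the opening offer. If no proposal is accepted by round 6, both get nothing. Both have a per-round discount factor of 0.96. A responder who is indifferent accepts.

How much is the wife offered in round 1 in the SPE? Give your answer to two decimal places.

Round 6 (the wife proposes): the husband will accept anything ≥ 0, so the wife offers 0 and keeps 600.
Round 5 (the husband proposes): the wife can get 600 next round, worth 0.96 × 600 = 576 now; the husband offers that and keeps 24.
Round 4 (the wife proposes): the husband can get 24 next round, worth 0.96 × 24 = 23.04 now; the wife offers that and keeps 576.96.
Round 3 (the husband proposes): the wife can get 576.96 next round, worth 0.96 × 576.96 = 553.8816 now. The husband offers 553.8816 and keeps 600 − 553.8816 = 46.1184.
Round 2 (the wife proposes): the husband can get 46.1184 next round, worth 0.96 × 46.1184 = 44.273664 now. The wife offers 44.273664 and keeps 600 − 44.273664 = 555.726336.
Round 1 (the husband proposes): the wife can get 555.726336 next round, worth 0.96 × 555.726336 = 533.49728256 now; the husband offers that and keeps 66.50271744.

533.50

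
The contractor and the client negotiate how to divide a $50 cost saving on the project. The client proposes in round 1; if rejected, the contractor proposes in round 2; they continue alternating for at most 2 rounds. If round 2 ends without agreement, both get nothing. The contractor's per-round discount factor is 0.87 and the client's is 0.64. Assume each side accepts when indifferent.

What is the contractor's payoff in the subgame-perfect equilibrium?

43.5

Work backward from the last round.
Round 2 (the contractor proposes): the client will accept anything ≥ 0, so the contractor offers 0 and keeps 50.
Round 1 (the client proposes): the contractor can get 50 next round, worth 0.87 × 50 = 43.5 now. The client offers 43.5 and keeps 50 − 43.5 = 6.5.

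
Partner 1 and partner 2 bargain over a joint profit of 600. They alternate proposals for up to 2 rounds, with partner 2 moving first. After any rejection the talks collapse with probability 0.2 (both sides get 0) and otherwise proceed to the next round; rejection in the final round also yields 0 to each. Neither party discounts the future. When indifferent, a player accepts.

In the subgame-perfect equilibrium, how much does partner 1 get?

By backward induction:
Round 2 (partner 1 proposes): rejection yields 0 for partner 2; partner 1 offers 0 and keeps 600.
Round 1 (partner 2 proposes): rejecting gives partner 1 an expected 0.8 × 600 = 480; partner 2 offers that and keeps 120.

480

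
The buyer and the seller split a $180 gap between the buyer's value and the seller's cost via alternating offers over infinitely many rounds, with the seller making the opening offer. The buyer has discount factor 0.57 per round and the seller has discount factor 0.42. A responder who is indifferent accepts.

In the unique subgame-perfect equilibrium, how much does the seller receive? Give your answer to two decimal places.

In a stationary SPE each proposer offers the other exactly their discounted continuation value.
If the seller keeps x when proposing and the buyer keeps y when proposing, then x = 180 − 0.57y and y = 180 − 0.42x.
Solving: x = 180(1 − 0.57) / (1 − 0.42·0.57) = 77.4 / 0.7606 ≈ 101.7618.
The buyer gets 180 − 101.7618 ≈ 78.2382.

101.76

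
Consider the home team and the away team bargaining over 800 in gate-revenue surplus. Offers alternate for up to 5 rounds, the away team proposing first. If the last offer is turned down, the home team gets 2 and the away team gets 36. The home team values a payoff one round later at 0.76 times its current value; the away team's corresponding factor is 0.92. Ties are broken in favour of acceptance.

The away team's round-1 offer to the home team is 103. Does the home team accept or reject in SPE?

Round 5 (the away team proposes): the home team gets 2 if talks fail, so the away team offers 2 and keeps 798.
Round 4 (the home team proposes): the away team can get 798 next round, worth 0.92 × 798 = 734.16 now; the home team offers that and keeps 65.84.
Round 3 (the away team proposes): the home team can get 65.84 next round, worth 0.76 × 65.84 = 50.0384 now. The away team offers 50.0384 and keeps 800 − 50.0384 = 749.9616.
Round 2 (the home team proposes): the away team can get 749.9616 next round, worth 0.92 × 749.9616 = 689.964672 now; the home team offers that and keeps 110.035328.
So by rejecting in round 1, the home team gets 110.035328 next round, worth 0.76 × 110.035328 = 83.62684928 now.
Offer 103 ≥ 83.62684928, so the home team accepts.

Accept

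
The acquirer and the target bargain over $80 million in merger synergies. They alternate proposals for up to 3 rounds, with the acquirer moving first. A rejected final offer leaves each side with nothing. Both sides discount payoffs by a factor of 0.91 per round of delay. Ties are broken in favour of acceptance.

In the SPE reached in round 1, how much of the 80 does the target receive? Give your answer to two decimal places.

Round 3 (the acquirer proposes): rejection yields 0 for the target; the acquirer offers 0 and keeps 80.
Round 2 (the target proposes): the acquirer can get 80 next round, worth 0.91 × 80 = 72.8 now. The target offers 72.8 and keeps 80 − 72.8 = 7.2.
Round 1 (the acquirer proposes): the target can get 7.2 next round, worth 0.91 × 7.2 = 6.552 now; the acquirer offers that and keeps 73.448.

6.55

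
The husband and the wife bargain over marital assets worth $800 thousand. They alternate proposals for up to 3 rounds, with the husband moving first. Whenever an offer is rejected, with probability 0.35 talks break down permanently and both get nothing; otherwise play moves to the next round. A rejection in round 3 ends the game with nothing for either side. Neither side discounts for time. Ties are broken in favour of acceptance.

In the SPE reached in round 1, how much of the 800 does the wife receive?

By backward induction:
Round 3 (the husband proposes): rejection yields 0 for the wife; the husband offers 0 and keeps 800.
Round 2 (the wife proposes): rejecting gives the husband an expected 0.65 × 800 = 520. The wife offers 520 and keeps 800 − 520 = 280.
Round 1 (the husband proposes): rejecting gives the wife an expected 0.65 × 280 = 182. The husband offers 182 and keeps 800 − 182 = 618.

182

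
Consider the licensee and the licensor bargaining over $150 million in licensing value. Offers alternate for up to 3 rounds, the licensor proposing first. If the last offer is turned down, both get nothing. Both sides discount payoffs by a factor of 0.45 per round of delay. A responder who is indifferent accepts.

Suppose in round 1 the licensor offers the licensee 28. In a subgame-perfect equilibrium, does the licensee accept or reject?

Reject

Round 3 (the licensor proposes): the licensee will accept anything ≥ 0, so the licensor offers 0 and keeps 150.
Round 2 (the licensee proposes): the licensor can get 150 next round, worth 0.45 × 150 = 67.5 now; the licensee offers that and keeps 82.5.
So by rejecting in round 1, the licensee gets 82.5 next round, worth 0.45 × 82.5 = 37.125 now.
Offer 28 < 37.125, so the licensee rejects.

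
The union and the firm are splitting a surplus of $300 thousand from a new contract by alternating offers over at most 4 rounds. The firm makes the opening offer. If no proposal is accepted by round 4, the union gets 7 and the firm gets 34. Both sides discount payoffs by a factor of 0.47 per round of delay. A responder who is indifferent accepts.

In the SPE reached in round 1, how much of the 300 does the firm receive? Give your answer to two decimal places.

197.65

Round 4 (the union proposes): the firm gets 34 if talks fail, so the union offers 34 and keeps 266.
Round 3 (the firm proposes): the union can get 266 next round, worth 0.47 × 266 = 125.02 now; the firm offers that and keeps 174.98.
Round 2 (the union proposes): the firm can get 174.98 next round, worth 0.47 × 174.98 = 82.2406 now. The union offers 82.2406 and keeps 300 − 82.2406 = 217.7594.
Round 1 (the firm proposes): the union can get 217.7594 next round, worth 0.47 × 217.7594 = 102.346918 now; the firm offers that and keeps 197.653082.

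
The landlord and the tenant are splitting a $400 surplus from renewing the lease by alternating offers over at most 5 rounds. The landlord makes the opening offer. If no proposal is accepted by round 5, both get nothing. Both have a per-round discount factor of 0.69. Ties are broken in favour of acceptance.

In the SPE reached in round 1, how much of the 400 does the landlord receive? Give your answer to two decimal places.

273.70

By backward induction:
Round 5 (the landlord proposes): rejection yields 0 for the tenant; the landlord offers 0 and keeps 400.
Round 4 (the tenant proposes): the landlord can get 400 next round, worth 0.69 × 400 = 276 now, so the tenant offers 276, keeping 124.
Round 3 (the landlord proposes): the tenant can get 124 next round, worth 0.69 × 124 = 85.56 now, so the landlord offers 85.56, keeping 314.44.
Round 2 (the tenant proposes): the landlord can get 314.44 next round, worth 0.69 × 314.44 = 216.9636 now, so the tenant offers 216.9636, keeping 183.0364.
Round 1 (the landlord proposes): the tenant can get 183.0364 next round, worth 0.69 × 183.0364 = 126.295116 now, so the landlord offers 126.295116, keeping 273.704884.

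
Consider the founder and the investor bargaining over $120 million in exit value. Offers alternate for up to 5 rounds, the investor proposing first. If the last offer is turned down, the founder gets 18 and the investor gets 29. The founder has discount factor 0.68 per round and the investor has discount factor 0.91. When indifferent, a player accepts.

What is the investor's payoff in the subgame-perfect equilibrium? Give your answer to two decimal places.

101.22

Solve by backward induction from round 5.
Round 5 (the investor proposes): the founder gets 18 if talks fail, so the investor offers 18 and keeps 102.
Round 4 (the founder proposes): the investor can get 102 next round, worth 0.91 × 102 = 92.82 now. The founder offers 92.82 and keeps 120 − 92.82 = 27.18.
Round 3 (the investor proposes): the founder can get 27.18 next round, worth 0.68 × 27.18 = 18.4824 now. The investor offers 18.4824 and keeps 120 − 18.4824 = 101.5176.
Round 2 (the founder proposes): the investor can get 101.5176 next round, worth 0.91 × 101.5176 = 92.381016 now, so the founder offers 92.381016, keeping 27.618984.
Round 1 (the investor proposes): the founder can get 27.618984 next round, worth 0.68 × 27.618984 = 18.78090912 now; the investor offers that and keeps 101.21909088.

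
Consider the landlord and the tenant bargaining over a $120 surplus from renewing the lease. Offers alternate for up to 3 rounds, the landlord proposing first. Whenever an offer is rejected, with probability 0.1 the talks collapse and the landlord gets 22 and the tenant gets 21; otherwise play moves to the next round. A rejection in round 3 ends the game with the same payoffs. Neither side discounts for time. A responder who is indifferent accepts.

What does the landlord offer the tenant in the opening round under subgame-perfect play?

27.93

Round 3 (the landlord proposes): the tenant gets 21 if talks fail, so the landlord offers 21 and keeps 99.
Round 2 (the tenant proposes): rejecting gives the landlord an expected 0.9 × 99 + 0.1 × 22 = 91.3, so the tenant offers 91.3, keeping 28.7.
Round 1 (the landlord proposes): rejecting gives the tenant an expected 0.9 × 28.7 + 0.1 × 21 = 27.93, so the landlord offers 27.93, keeping 92.07.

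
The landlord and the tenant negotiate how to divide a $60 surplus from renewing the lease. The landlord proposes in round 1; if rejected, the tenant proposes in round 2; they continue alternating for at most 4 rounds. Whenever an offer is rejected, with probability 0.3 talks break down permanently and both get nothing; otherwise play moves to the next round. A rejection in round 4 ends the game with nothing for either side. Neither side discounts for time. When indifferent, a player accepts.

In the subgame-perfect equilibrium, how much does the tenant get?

By backward induction:
Round 4 (the tenant proposes): the landlord will accept anything ≥ 0, so the tenant offers 0 and keeps 60.
Round 3 (the landlord proposes): rejecting gives the tenant an expected 0.7 × 60 = 42; the landlord offers that and keeps 18.
Round 2 (the tenant proposes): rejecting gives the landlord an expected 0.7 × 18 = 12.6. The tenant offers 12.6 and keeps 60 − 12.6 = 47.4.
Round 1 (the landlord proposes): rejecting gives the tenant an expected 0.7 × 47.4 = 33.18. The landlord offers 33.18 and keeps 60 − 33.18 = 26.82.

33.18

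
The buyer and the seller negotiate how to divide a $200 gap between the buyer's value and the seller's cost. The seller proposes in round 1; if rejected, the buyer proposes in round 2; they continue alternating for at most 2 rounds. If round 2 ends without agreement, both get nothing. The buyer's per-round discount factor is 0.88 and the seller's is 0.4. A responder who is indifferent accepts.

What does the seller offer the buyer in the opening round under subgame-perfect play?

176

Round 2 (the buyer proposes): the seller will accept anything ≥ 0, so the buyer offers 0 and keeps 200.
Round 1 (the seller proposes): the buyer can get 200 next round, worth 0.88 × 200 = 176 now; the seller offers that and keeps 24.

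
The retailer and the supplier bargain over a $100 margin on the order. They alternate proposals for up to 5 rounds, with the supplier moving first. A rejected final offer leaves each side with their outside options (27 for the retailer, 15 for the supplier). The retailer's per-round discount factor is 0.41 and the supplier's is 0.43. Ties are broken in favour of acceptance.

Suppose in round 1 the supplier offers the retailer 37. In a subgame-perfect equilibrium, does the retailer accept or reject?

Round 5 (the supplier proposes): the retailer gets 27 if talks fail, so the supplier offers 27 and keeps 73.
Round 4 (the retailer proposes): the supplier can get 73 next round, worth 0.43 × 73 = 31.39 now; the retailer offers that and keeps 68.61.
Round 3 (the supplier proposes): the retailer can get 68.61 next round, worth 0.41 × 68.61 = 28.1301 now; the supplier offers that and keeps 71.8699.
Round 2 (the retailer proposes): the supplier can get 71.8699 next round, worth 0.43 × 71.8699 = 30.904057 now. The retailer offers 30.904057 and keeps 100 − 30.904057 = 69.095943.
So by rejecting in round 1, the retailer gets 69.095943 next round, worth 0.41 × 69.095943 = 28.32933663 now.
Offer 37 ≥ 28.32933663, so the retailer accepts.

Accept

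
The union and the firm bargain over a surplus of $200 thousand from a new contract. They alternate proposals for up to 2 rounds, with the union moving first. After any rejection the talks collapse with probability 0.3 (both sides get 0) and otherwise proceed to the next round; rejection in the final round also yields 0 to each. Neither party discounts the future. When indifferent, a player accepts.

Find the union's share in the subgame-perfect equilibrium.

60

Round 2 (the firm proposes): the union will accept anything ≥ 0, so the firm offers 0 and keeps 200.
Round 1 (the union proposes): rejecting gives the firm an expected 0.7 × 200 = 140; the union offers that and keeps 60.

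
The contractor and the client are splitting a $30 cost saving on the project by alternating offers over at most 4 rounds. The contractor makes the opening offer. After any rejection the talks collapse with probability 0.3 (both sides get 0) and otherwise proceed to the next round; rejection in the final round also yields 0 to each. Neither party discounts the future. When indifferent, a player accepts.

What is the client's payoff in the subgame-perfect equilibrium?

By backward induction:
Round 4 (the client proposes): rejection yields 0 for the contractor; the client offers 0 and keeps 30.
Round 3 (the contractor proposes): rejecting gives the client an expected 0.7 × 30 = 21, so the contractor offers 21, keeping 9.
Round 2 (the client proposes): rejecting gives the contractor an expected 0.7 × 9 = 6.3; the client offers that and keeps 23.7.
Round 1 (the contractor proposes): rejecting gives the client an expected 0.7 × 23.7 = 16.59, so the contractor offers 16.59, keeping 13.41.

16.59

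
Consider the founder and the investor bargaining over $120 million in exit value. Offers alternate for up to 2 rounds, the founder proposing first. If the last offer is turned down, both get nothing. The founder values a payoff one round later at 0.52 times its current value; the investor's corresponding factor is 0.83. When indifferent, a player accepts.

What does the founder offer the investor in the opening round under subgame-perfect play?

Solve by backward induction from round 2.
Round 2 (the investor proposes): rejection yields 0 for the founder; the investor offers 0 and keeps 120.
Round 1 (the founder proposes): the investor can get 120 next round, worth 0.83 × 120 = 99.6 now; the founder offers that and keeps 20.4.

99.6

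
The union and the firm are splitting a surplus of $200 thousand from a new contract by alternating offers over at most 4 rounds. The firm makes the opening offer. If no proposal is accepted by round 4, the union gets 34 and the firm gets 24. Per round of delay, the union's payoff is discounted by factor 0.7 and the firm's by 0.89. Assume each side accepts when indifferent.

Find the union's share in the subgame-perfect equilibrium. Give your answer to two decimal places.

92.15

Work backward from the last round.
Round 4 (the union proposes): the firm gets 24 if talks fail, so the union offers 24 and keeps 176.
Round 3 (the firm proposes): the union can get 176 next round, worth 0.7 × 176 = 123.2 now. The firm offers 123.2 and keeps 200 − 123.2 = 76.8.
Round 2 (the union proposes): the firm can get 76.8 next round, worth 0.89 × 76.8 = 68.352 now, so the union offers 68.352, keeping 131.648.
Round 1 (the firm proposes): the union can get 131.648 next round, worth 0.7 × 131.648 = 92.1536 now; the firm offers that and keeps 107.8464.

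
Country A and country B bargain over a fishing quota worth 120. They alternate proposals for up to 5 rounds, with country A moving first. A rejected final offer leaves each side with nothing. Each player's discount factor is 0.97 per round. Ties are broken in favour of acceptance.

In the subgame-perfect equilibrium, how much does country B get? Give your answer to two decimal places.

Round 5 (country A proposes): country B will accept anything ≥ 0, so country A offers 0 and keeps 120.
Round 4 (country B proposes): country A can get 120 next round, worth 0.97 × 120 = 116.4 now; country B offers that and keeps 3.6.
Round 3 (country A proposes): country B can get 3.6 next round, worth 0.97 × 3.6 = 3.492 now. Country A offers 3.492 and keeps 120 − 3.492 = 116.508.
Round 2 (country B proposes): country A can get 116.508 next round, worth 0.97 × 116.508 = 113.01276 now. Country B offers 113.01276 and keeps 120 − 113.01276 = 6.98724.
Round 1 (country A proposes): country B can get 6.98724 next round, worth 0.97 × 6.98724 = 6.7776228 now; country A offers that and keeps 113.2223772.

6.78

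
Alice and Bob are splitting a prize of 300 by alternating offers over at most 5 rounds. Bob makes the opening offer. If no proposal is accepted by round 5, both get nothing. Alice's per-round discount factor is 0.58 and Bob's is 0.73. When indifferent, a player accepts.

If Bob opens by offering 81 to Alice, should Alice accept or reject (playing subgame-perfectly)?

Round 5 (Bob proposes): rejection yields 0 for Alice; Bob offers 0 and keeps 300.
Round 4 (Alice proposes): Bob can get 300 next round, worth 0.73 × 300 = 219 now, so Alice offers 219, keeping 81.
Round 3 (Bob proposes): Alice can get 81 next round, worth 0.58 × 81 = 46.98 now; Bob offers that and keeps 253.02.
Round 2 (Alice proposes): Bob can get 253.02 next round, worth 0.73 × 253.02 = 184.7046 now; Alice offers that and keeps 115.2954.
So by rejecting in round 1, Alice gets 115.2954 next round, worth 0.58 × 115.2954 = 66.871332 now.
Offer 81 ≥ 66.871332, so Alice accepts.

Accept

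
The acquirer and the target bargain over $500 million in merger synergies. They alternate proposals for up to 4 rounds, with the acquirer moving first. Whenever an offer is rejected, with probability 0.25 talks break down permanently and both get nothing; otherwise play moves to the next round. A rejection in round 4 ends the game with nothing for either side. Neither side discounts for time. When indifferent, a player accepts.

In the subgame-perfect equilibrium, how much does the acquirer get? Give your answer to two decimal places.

Round 4 (the target proposes): rejection yields 0 for the acquirer; the target offers 0 and keeps 500.
Round 3 (the acquirer proposes): rejecting gives the target an expected 0.75 × 500 = 375, so the acquirer offers 375, keeping 125.
Round 2 (the target proposes): rejecting gives the acquirer an expected 0.75 × 125 = 93.75, so the target offers 93.75, keeping 406.25.
Round 1 (the acquirer proposes): rejecting gives the target an expected 0.75 × 406.25 = 304.6875; the acquirer offers that and keeps 195.3125.

195.31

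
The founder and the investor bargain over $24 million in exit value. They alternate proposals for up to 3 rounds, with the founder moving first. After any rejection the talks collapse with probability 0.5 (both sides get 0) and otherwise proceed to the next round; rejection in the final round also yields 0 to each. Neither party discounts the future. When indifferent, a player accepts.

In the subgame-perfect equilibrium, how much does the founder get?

18

By backward induction:
Round 3 (the founder proposes): rejection yields 0 for the investor; the founder offers 0 and keeps 24.
Round 2 (the investor proposes): rejecting gives the founder an expected 0.5 × 24 = 12. The investor offers 12 and keeps 24 − 12 = 12.
Round 1 (the founder proposes): rejecting gives the investor an expected 0.5 × 12 = 6; the founder offers that and keeps 18.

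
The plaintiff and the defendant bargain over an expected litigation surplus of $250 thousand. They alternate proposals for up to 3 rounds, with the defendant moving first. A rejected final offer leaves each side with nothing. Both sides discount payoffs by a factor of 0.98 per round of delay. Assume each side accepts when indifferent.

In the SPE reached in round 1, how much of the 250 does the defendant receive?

Round 3 (the defendant proposes): rejection yields 0 for the plaintiff; the defendant offers 0 and keeps 250.
Round 2 (the plaintiff proposes): the defendant can get 250 next round, worth 0.98 × 250 = 245 now, so the plaintiff offers 245, keeping 5.
Round 1 (the defendant proposes): the plaintiff can get 5 next round, worth 0.98 × 5 = 4.9 now, so the defendant offers 4.9, keeping 245.1.

245.1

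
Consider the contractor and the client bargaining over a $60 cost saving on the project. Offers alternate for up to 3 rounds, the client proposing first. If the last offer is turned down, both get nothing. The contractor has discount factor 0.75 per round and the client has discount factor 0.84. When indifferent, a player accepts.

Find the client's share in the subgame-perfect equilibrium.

Round 3 (the client proposes): rejection yields 0 for the contractor; the client offers 0 and keeps 60.
Round 2 (the contractor proposes): the client can get 60 next round, worth 0.84 × 60 = 50.4 now, so the contractor offers 50.4, keeping 9.6.
Round 1 (the client proposes): the contractor can get 9.6 next round, worth 0.75 × 9.6 = 7.2 now; the client offers that and keeps 52.8.

52.8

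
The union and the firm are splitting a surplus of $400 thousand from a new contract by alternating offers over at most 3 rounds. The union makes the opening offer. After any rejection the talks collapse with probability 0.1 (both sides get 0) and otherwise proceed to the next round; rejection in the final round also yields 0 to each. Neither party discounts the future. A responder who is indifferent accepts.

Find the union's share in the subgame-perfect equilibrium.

364

Round 3 (the union proposes): rejection yields 0 for the firm; the union offers 0 and keeps 400.
Round 2 (the firm proposes): rejecting gives the union an expected 0.9 × 400 = 360. The firm offers 360 and keeps 400 − 360 = 40.
Round 1 (the union proposes): rejecting gives the firm an expected 0.9 × 40 = 36, so the union offers 36, keeping 364.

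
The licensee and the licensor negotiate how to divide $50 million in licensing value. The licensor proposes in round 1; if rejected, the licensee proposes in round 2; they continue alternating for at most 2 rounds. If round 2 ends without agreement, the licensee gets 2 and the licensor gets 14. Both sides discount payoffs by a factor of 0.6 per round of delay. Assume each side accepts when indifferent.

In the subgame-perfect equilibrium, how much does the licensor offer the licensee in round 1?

Work backward from the last round.
Round 2 (the licensee proposes): the licensor gets 14 if talks fail, so the licensee offers 14 and keeps 36.
Round 1 (the licensor proposes): the licensee can get 36 next round, worth 0.6 × 36 = 21.6 now. The licensor offers 21.6 and keeps 50 − 21.6 = 28.4.

21.6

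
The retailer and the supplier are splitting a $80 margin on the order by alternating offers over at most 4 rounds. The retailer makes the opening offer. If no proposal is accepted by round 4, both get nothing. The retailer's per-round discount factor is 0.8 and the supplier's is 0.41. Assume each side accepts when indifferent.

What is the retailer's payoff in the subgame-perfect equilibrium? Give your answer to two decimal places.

By backward induction:
Round 4 (the supplier proposes): the retailer will accept anything ≥ 0, so the supplier offers 0 and keeps 80.
Round 3 (the retailer proposes): the supplier can get 80 next round, worth 0.41 × 80 = 32.8 now; the retailer offers that and keeps 47.2.
Round 2 (the supplier proposes): the retailer can get 47.2 next round, worth 0.8 × 47.2 = 37.76 now. The supplier offers 37.76 and keeps 80 − 37.76 = 42.24.
Round 1 (the retailer proposes): the supplier can get 42.24 next round, worth 0.41 × 42.24 = 17.3184 now; the retailer offers that and keeps 62.6816.

62.68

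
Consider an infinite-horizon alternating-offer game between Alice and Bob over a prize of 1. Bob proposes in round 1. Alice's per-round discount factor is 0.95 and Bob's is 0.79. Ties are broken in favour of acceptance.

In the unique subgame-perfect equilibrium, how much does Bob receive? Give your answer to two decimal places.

When Bob proposes, Alice accepts any offer worth at least 0.95 times what Alice would get by proposing next round; and vice versa.
This gives x = 1 − 0.95y and y = 1 − 0.79x, where x and y are each side's share when it proposes.
Hence (1 − 0.95·0.79)x = 1(1 − 0.95), i.e. 0.2495·x = 0.05.
x ≈ 0.2004; Alice's share is 1 − x ≈ 0.7996.

0.20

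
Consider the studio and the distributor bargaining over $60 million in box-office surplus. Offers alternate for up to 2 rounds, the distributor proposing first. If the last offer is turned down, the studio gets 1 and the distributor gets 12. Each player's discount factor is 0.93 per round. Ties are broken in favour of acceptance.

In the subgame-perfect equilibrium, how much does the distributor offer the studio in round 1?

44.64

Round 2 (the studio proposes): the distributor gets 12 if talks fail, so the studio offers 12 and keeps 48.
Round 1 (the distributor proposes): the studio can get 48 next round, worth 0.93 × 48 = 44.64 now. The distributor offers 44.64 and keeps 60 − 44.64 = 15.36.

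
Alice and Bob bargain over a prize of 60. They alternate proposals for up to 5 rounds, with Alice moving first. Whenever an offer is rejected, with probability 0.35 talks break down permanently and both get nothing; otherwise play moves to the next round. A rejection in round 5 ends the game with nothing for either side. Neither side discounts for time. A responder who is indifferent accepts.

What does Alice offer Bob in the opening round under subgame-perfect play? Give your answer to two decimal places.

By backward induction:
Round 5 (Alice proposes): Bob will accept anything ≥ 0, so Alice offers 0 and keeps 60.
Round 4 (Bob proposes): rejecting gives Alice an expected 0.65 × 60 = 39. Bob offers 39 and keeps 60 − 39 = 21.
Round 3 (Alice proposes): rejecting gives Bob an expected 0.65 × 21 = 13.65. Alice offers 13.65 and keeps 60 − 13.65 = 46.35.
Round 2 (Bob proposes): rejecting gives Alice an expected 0.65 × 46.35 = 30.1275; Bob offers that and keeps 29.8725.
Round 1 (Alice proposes): rejecting gives Bob an expected 0.65 × 29.8725 = 19.417125. Alice offers 19.417125 and keeps 60 − 19.417125 = 40.582875.

19.42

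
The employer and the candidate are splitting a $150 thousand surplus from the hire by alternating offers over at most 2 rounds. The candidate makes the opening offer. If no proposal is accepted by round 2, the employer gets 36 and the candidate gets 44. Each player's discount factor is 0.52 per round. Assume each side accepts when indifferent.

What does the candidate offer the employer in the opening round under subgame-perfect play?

55.12

Round 2 (the employer proposes): the candidate gets 44 if talks fail, so the employer offers 44 and keeps 106.
Round 1 (the candidate proposes): the employer can get 106 next round, worth 0.52 × 106 = 55.12 now, so the candidate offers 55.12, keeping 94.88.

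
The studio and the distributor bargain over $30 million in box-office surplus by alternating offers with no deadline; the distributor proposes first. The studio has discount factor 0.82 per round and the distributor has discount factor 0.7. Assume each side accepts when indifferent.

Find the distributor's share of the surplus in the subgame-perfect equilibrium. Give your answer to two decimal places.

12.68

Let x be the distributor's share when the distributor proposes and y be the studio's share when the studio proposes.
The studio accepts iff offered ≥ 0.82·y, so x = 30 − 0.82y. Symmetrically y = 30 − 0.7x.
Substituting: x = 30 − 0.82(30 − 0.7x), giving x(1 − 0.7·0.82) = 30(1 − 0.82).
So x = 30 × 0.18 / 0.426 ≈ 12.6761, and the studio receives 30 − x ≈ 17.3239.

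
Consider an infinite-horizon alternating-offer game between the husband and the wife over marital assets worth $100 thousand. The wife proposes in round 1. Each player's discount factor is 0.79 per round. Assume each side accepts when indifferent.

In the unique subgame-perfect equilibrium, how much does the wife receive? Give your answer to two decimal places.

When the wife proposes, the husband accepts any offer worth at least 0.79 times what the husband would get by proposing next round; and vice versa.
This gives x = 100 − 0.79y and y = 100 − 0.79x, where x and y are each side's share when it proposes.
Hence (1 − 0.79·0.79)x = 100(1 − 0.79), i.e. 0.3759·x = 21.
x ≈ 55.8659; the husband's share is 100 − x ≈ 44.1341.

55.87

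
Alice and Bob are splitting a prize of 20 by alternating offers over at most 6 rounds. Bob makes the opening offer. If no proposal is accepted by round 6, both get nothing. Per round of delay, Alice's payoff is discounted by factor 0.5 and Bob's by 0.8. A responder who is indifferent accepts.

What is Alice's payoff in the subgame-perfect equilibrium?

4.4

Round 6 (Alice proposes): rejection yields 0 for Bob; Alice offers 0 and keeps 20.
Round 5 (Bob proposes): Alice can get 20 next round, worth 0.5 × 20 = 10 now; Bob offers that and keeps 10.
Round 4 (Alice proposes): Bob can get 10 next round, worth 0.8 × 10 = 8 now; Alice offers that and keeps 12.
Round 3 (Bob proposes): Alice can get 12 next round, worth 0.5 × 12 = 6 now, so Bob offers 6, keeping 14.
Round 2 (Alice proposes): Bob can get 14 next round, worth 0.8 × 14 = 11.2 now, so Alice offers 11.2, keeping 8.8.
Round 1 (Bob proposes): Alice can get 8.8 next round, worth 0.5 × 8.8 = 4.4 now. Bob offers 4.4 and keeps 20 − 4.4 = 15.6.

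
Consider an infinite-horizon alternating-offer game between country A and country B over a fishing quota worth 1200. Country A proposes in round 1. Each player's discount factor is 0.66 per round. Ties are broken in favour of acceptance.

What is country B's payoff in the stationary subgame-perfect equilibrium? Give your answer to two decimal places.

In a stationary SPE each proposer offers the other exactly their discounted continuation value.
If country A keeps x when proposing and country B keeps y when proposing, then x = 1200 − 0.66y and y = 1200 − 0.66x.
Solving: x = 1200(1 − 0.66) / (1 − 0.66·0.66) = 408 / 0.5644 ≈ 722.8916.
Country B gets 1200 − 722.8916 ≈ 477.1084.

477.11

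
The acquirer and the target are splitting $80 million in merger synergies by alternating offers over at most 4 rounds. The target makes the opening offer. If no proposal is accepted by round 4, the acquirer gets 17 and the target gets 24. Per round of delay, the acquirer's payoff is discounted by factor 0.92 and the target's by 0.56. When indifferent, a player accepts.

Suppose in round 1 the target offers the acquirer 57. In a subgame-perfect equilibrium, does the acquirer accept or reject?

Reject

Round 4 (the acquirer proposes): the target gets 24 if talks fail, so the acquirer offers 24 and keeps 56.
Round 3 (the target proposes): the acquirer can get 56 next round, worth 0.92 × 56 = 51.52 now; the target offers that and keeps 28.48.
Round 2 (the acquirer proposes): the target can get 28.48 next round, worth 0.56 × 28.48 = 15.9488 now; the acquirer offers that and keeps 64.0512.
So by rejecting in round 1, the acquirer gets 64.0512 next round, worth 0.92 × 64.0512 = 58.927104 now.
Offer 57 < 58.927104, so the acquirer rejects.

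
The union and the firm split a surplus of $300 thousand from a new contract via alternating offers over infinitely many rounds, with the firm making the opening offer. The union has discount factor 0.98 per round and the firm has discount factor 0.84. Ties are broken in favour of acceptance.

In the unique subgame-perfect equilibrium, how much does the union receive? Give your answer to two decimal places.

266.06

In a stationary SPE each proposer offers the other exactly their discounted continuation value.
If the firm keeps x when proposing and the union keeps y when proposing, then x = 300 − 0.98y and y = 300 − 0.84x.
Solving: x = 300(1 − 0.98) / (1 − 0.84·0.98) = 6 / 0.1768 ≈ 33.9367.
The union gets 300 − 33.9367 ≈ 266.0633.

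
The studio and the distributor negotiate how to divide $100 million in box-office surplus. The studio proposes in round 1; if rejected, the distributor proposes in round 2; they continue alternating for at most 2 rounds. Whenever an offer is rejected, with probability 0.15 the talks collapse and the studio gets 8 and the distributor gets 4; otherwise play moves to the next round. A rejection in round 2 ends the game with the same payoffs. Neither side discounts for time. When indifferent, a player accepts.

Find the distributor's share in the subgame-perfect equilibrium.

78.8

By backward induction:
Round 2 (the distributor proposes): the studio gets 8 if talks fail, so the distributor offers 8 and keeps 92.
Round 1 (the studio proposes): rejecting gives the distributor an expected 0.85 × 92 + 0.15 × 4 = 78.8, so the studio offers 78.8, keeping 21.2.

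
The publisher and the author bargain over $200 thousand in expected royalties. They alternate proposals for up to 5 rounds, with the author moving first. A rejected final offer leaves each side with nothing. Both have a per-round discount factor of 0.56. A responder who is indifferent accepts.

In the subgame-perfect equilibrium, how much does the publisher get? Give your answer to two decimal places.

Solve by backward induction from round 5.
Round 5 (the author proposes): the publisher will accept anything ≥ 0, so the author offers 0 and keeps 200.
Round 4 (the publisher proposes): the author can get 200 next round, worth 0.56 × 200 = 112 now; the publisher offers that and keeps 88.
Round 3 (the author proposes): the publisher can get 88 next round, worth 0.56 × 88 = 49.28 now. The author offers 49.28 and keeps 200 − 49.28 = 150.72.
Round 2 (the publisher proposes): the author can get 150.72 next round, worth 0.56 × 150.72 = 84.4032 now. The publisher offers 84.4032 and keeps 200 − 84.4032 = 115.5968.
Round 1 (the author proposes): the publisher can get 115.5968 next round, worth 0.56 × 115.5968 = 64.734208 now, so the author offers 64.734208, keeping 135.265792.

64.73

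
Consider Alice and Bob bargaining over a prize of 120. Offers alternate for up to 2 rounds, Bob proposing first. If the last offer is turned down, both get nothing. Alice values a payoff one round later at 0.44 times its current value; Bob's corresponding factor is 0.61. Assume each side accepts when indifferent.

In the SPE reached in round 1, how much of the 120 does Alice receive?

Round 2 (Alice proposes): Bob will accept anything ≥ 0, so Alice offers 0 and keeps 120.
Round 1 (Bob proposes): Alice can get 120 next round, worth 0.44 × 120 = 52.8 now, so Bob offers 52.8, keeping 67.2.

52.8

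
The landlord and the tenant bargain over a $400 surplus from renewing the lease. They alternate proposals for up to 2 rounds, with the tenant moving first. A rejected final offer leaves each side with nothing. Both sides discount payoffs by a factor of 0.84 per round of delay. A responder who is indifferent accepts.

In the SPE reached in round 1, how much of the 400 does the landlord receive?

336

By backward induction:
Round 2 (the landlord proposes): the tenant will accept anything ≥ 0, so the landlord offers 0 and keeps 400.
Round 1 (the tenant proposes): the landlord can get 400 next round, worth 0.84 × 400 = 336 now; the tenant offers that and keeps 64.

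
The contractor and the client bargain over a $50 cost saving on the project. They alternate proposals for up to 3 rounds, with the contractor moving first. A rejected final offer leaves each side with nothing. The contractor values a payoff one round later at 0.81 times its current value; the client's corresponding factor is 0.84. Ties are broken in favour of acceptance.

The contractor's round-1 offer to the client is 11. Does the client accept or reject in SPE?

Accept

Work out the client's continuation value if the offer is rejected.
Round 3 (the contractor proposes): the client will accept anything ≥ 0, so the contractor offers 0 and keeps 50.
Round 2 (the client proposes): the contractor can get 50 next round, worth 0.81 × 50 = 40.5 now; the client offers that and keeps 9.5.
So by rejecting in round 1, the client gets 9.5 next round, worth 0.84 × 9.5 = 7.98 now.
Offer 11 ≥ 7.98, so the client accepts.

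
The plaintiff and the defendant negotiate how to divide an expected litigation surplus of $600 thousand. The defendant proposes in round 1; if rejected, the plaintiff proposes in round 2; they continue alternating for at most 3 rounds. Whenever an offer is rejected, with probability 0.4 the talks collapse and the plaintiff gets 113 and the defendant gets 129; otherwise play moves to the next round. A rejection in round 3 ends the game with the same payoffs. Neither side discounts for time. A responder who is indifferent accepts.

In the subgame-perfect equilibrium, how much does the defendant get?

Round 3 (the defendant proposes): the plaintiff gets 113 if talks fail, so the defendant offers 113 and keeps 487.
Round 2 (the plaintiff proposes): rejecting gives the defendant an expected 0.6 × 487 + 0.4 × 129 = 343.8, so the plaintiff offers 343.8, keeping 256.2.
Round 1 (the defendant proposes): rejecting gives the plaintiff an expected 0.6 × 256.2 + 0.4 × 113 = 198.92; the defendant offers that and keeps 401.08.

401.08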